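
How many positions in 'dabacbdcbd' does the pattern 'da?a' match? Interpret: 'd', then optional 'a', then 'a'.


Pattern: da?a means 'd', then optional 'a', then 'a'.
Scanning 'dabacbdcbd' position-by-position:
  Pos 0: window 'dab' -> MATCH
  Pos 1: window 'aba' -> no
  Pos 2: window 'bac' -> no
  Pos 3: window 'acb' -> no
  Pos 4: window 'cbd' -> no
  Pos 5: window 'bdc' -> no
  Pos 6: window 'dcb' -> no
  Pos 7: window 'cbd' -> no
  Pos 8: window 'bd' -> no
  Pos 9: window 'd' -> no
Total matches: 1

1


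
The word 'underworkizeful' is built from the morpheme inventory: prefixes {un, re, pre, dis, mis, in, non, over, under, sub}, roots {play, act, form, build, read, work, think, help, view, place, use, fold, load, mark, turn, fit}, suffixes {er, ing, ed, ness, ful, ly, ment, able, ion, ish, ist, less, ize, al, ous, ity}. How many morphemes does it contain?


Segmenting 'underworkizeful' against the inventory:
  'under' -> prefix (morpheme 1)
  'work' -> root (morpheme 2)
  'ize' -> suffix (morpheme 3)
  'ful' -> suffix (morpheme 4)
Total morphemes: 4

4


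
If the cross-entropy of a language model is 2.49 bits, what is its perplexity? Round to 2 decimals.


Perplexity formula: PP = 2^H
H = 2.49
PP = 2^2.49
Decompose: 2^2.49 = 2^2 * 2^0.49
2^2 = 4, 2^0.49 ~ 1.4044449
PP ~ 4 * 1.4044449 = 5.6177796
Rounded to 2 decimals: 5.62

5.62


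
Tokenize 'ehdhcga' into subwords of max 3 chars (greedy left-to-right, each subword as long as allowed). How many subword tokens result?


'ehdhcga' has 7 characters.
Chunking with max size 3:
  Chunk 1: 'ehd' (positions 0-2)
  Chunk 2: 'hcg' (positions 3-5)
  Chunk 3: 'a' (positions 6-6)
Total chunks: ceil(7 / 3) = 3

3


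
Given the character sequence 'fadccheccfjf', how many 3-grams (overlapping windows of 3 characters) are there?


String 'fadccheccfjf' has length L = 12.
Number of overlapping n-grams = L - n + 1
Substituting: 12 - 3 + 1 = 10

10


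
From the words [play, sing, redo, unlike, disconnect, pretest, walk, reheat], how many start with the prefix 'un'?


Checking each word for prefix 'un':
  'play' -> no (count: 0)
  'sing' -> no (count: 0)
  'redo' -> no (count: 0)
  'unlike' -> YES, starts with 'un' (count: 1)
  'disconnect' -> no (count: 1)
  'pretest' -> no (count: 1)
  'walk' -> no (count: 1)
  'reheat' -> no (count: 1)
Total with prefix 'un': 1

1


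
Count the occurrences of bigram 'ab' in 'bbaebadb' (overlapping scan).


Scanning 'bbaebadb' for bigram 'ab':
  Position 0: 'bb' -> no
  Position 1: 'ba' -> no
  Position 2: 'ae' -> no
  Position 3: 'eb' -> no
  Position 4: 'ba' -> no
  Position 5: 'ad' -> no
  Position 6: 'db' -> no
Total matches: 0

0


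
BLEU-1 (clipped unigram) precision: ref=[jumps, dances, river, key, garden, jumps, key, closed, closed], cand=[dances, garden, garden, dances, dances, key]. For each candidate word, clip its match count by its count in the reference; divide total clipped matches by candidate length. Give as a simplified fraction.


Reference word counts: {'closed': 2, 'dances': 1, 'garden': 1, 'jumps': 2, 'key': 2, 'river': 1}
Checking each candidate word (with clipping):
  'dances' -> in reference (ref count 1, used 1/1) -> match (matches: 1)
  'garden' -> in reference (ref count 1, used 1/1) -> match (matches: 2)
  'garden' -> ref count 1 already used up (1/1) -> clipped, no match (matches: 2)
  'dances' -> ref count 1 already used up (1/1) -> clipped, no match (matches: 2)
  'dances' -> ref count 1 already used up (1/1) -> clipped, no match (matches: 2)
  'key' -> in reference (ref count 2, used 1/2) -> match (matches: 3)
Clipped matches: 3, Candidate length: 6
Precision = 3/6 = 1/2

1/2


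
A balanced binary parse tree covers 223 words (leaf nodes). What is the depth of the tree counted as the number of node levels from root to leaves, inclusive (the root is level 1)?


In a balanced binary tree with n leaves the deepest leaf is ceil(log2(n)) edges below the root,
so counting node levels inclusive of root and leaves gives ceil(log2(n)) + 1 levels.
log2(223) = 7.8009
ceil(7.8009) = 8
levels = 8 + 1 = 9

9


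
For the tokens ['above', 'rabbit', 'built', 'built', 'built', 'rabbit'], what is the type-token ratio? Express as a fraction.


Tokens: 6
Unique types: ('above', 'built', 'rabbit') = 3
TTR = 3/6
Simplify: divide both by 3 -> 1/2
TTR = 1/2

1/2


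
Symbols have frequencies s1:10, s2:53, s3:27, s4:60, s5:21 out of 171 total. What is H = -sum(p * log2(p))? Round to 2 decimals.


Computing entropy H = -sum(p_i * log2(p_i)):
  s1: p = 10/171 = 0.0585, -p*log2(p) = 0.2395
  s2: p = 53/171 = 0.3099, -p*log2(p) = 0.5238
  s3: p = 27/171 = 0.1579, -p*log2(p) = 0.4205
  s4: p = 60/171 = 0.3509, -p*log2(p) = 0.5302
  s5: p = 21/171 = 0.1228, -p*log2(p) = 0.3716
H = sum of terms = 2.0856
Rounded to 2 decimals: 2.09

2.09


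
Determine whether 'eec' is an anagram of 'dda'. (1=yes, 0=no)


Sort characters of 'eec': 'cee'
Sort characters of 'dda': 'add'
Sorted forms differ -> they are NOT anagrams
Result: 0

0


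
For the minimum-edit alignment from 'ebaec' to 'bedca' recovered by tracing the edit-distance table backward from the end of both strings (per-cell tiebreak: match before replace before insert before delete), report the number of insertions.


Edit distance = 4. Backtracking from cell (5, 5) with preference match > replace > insert > delete,
then listing the resulting alignment 'ebaec' -> 'bedca' left to right:
  Step 1: delete 'e'
  Step 2: keep 'b'
  Step 3: replace a->e
  Step 4: replace e->d
  Step 5: keep 'c'
  Step 6: insert 'a' [insertion #1]
Total insertions: 1

1


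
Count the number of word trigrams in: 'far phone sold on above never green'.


Word trigrams from [7] words:
  Trigram 1: (far phone sold)
  Trigram 2: (phone sold on)
  Trigram 3: (sold on above)
  Trigram 4: (on above never)
  Trigram 5: (above never green)
Total word trigrams: 7 - 2 = 5

5


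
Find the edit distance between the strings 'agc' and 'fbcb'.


Building DP table for s1='agc' (len 3) and s2='fbcb' (len 4):
       f  b  c  b
    0  1  2  3  4
  a 1  1  2  3  4
  g 2  2  2  3  4
  c 3  3  3  2  3
Edit distance = dp[3][4] = 3

3


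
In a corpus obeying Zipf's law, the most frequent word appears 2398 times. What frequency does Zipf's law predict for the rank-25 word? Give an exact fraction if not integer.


Zipf's law: freq(rank) = f1 / rank
f1 = 2398, rank = 25
freq = 2398 / 25
GCD(2398, 25) = 1
Simplified: 2398/25

2398/25


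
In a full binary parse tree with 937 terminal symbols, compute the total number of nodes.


Leaf nodes (terminals): 937
Internal nodes = n - 1 = 937 - 1 = 936
Total = leaves + internal = 937 + 936 = 1873

1873


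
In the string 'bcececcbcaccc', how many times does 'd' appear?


Scanning 'bcececcbcaccc' for 'd':
  No matches found.
Total occurrences of 'd': 0

0


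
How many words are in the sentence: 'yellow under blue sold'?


Counting words by splitting on spaces:
  Word 1: 'yellow'
  Word 2: 'under'
  Word 3: 'blue'
  Word 4: 'sold'
Total words: 4

4


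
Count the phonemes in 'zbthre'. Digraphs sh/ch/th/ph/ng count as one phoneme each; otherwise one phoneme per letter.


Parsing 'zbthre' greedily, digraphs first:
  'z' -> consonant phoneme (phonemes so far: 1)
  'b' -> consonant phoneme (phonemes so far: 2)
  'th' -> digraph (1 consonant phoneme) (phonemes so far: 3)
  'r' -> consonant phoneme (phonemes so far: 4)
  'e' -> vowel phoneme (phonemes so far: 5)
Total phonemes: 5

5


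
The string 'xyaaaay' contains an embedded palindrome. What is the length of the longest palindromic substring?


Scanning 'xyaaaay' for palindromic substrings.
Substring at positions 1-6: 'yaaaay'.
Check: reverse('yaaaay') = 'yaaaay' -> palindrome confirmed.
Neighbouring characters ('x' / '-') break symmetry, so it cannot extend further.
No longer palindromic substring exists; longest length = 6

6


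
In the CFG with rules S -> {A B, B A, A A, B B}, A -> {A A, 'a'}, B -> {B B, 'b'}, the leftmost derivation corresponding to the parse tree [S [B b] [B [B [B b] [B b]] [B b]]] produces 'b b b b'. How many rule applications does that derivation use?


Every bracketed nonterminal node [X ...] in the tree is produced by exactly one rule application.
Reading the tree off as a leftmost derivation:
  Step 1: S  =>  B B   (applied S -> B B)
  Step 2: B B  =>  b B   (applied B -> b)
  Step 3: b B  =>  b B B   (applied B -> B B)
  Step 4: b B B  =>  b B B B   (applied B -> B B)
  Step 5: b B B B  =>  b b B B   (applied B -> b)
  Step 6: b b B B  =>  b b b B   (applied B -> b)
  Step 7: b b b B  =>  b b b b   (applied B -> b)
Final yield: b b b b
Total rewrite steps: 7

7


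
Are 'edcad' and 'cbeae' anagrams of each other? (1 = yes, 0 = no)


Sort characters of 'edcad': 'acdde'
Sort characters of 'cbeae': 'abcee'
Sorted forms differ -> they are NOT anagrams
Result: 0

0


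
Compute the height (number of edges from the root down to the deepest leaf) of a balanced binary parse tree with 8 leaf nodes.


In a balanced binary tree with n leaves the deepest leaf is ceil(log2(n)) edges below the root.
log2(8) = 3.0000
ceil(3.0000) = 3
height (edges) = 3

3


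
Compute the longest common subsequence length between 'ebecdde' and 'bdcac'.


DP table for LCS of 'ebecdde' and 'bdcac':
       b  d  c  a  c
    0  0  0  0  0  0
  e 0  0  0  0  0  0
  b 0  1  1  1  1  1
  e 0  1  1  1  1  1
  c 0  1  1  2  2  2
  d 0  1  2  2  2  2
  d 0  1  2  2  2  2
  e 0  1  2  2  2  2
LCS: 'bc'
LCS length = 2

2


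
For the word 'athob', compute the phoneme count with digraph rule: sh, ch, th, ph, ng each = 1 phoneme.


Parsing 'athob' greedily, digraphs first:
  'a' -> vowel phoneme (phonemes so far: 1)
  'th' -> digraph (1 consonant phoneme) (phonemes so far: 2)
  'o' -> vowel phoneme (phonemes so far: 3)
  'b' -> consonant phoneme (phonemes so far: 4)
Total phonemes: 4

4


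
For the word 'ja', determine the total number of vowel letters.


Scanning each character of 'ja':
  Position 1: 'j' -> consonant (running count: 0)
  Position 2: 'a' -> vowel (running count: 1)
Total vowels: 1

1


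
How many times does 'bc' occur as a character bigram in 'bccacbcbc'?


Scanning 'bccacbcbc' for bigram 'bc':
  Position 0: 'bc' -> MATCH
  Position 1: 'cc' -> no
  Position 2: 'ca' -> no
  Position 3: 'ac' -> no
  Position 4: 'cb' -> no
  Position 5: 'bc' -> MATCH
  Position 6: 'cb' -> no
  Position 7: 'bc' -> MATCH
Total matches: 3

3


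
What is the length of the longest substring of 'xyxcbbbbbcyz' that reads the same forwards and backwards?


Scanning 'xyxcbbbbbcyz' for palindromic substrings.
Substring at positions 3-9: 'cbbbbbc'.
Check: reverse('cbbbbbc') = 'cbbbbbc' -> palindrome confirmed.
Neighbouring characters ('x' / 'y') break symmetry, so it cannot extend further.
No longer palindromic substring exists; longest length = 7

7


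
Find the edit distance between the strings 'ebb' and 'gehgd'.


Building DP table for s1='ebb' (len 3) and s2='gehgd' (len 5):
       g  e  h  g  d
    0  1  2  3  4  5
  e 1  1  1  2  3  4
  b 2  2  2  2  3  4
  b 3  3  3  3  3  4
Edit distance = dp[3][5] = 4

4


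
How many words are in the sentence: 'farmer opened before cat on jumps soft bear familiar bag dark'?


Counting words by splitting on spaces:
  Word 1: 'farmer'
  Word 2: 'opened'
  Word 3: 'before'
  Word 4: 'cat'
  Word 5: 'on'
  Word 6: 'jumps'
  Word 7: 'soft'
  Word 8: 'bear'
  Word 9: 'familiar'
  Word 10: 'bag'
  Word 11: 'dark'
Total words: 11

11


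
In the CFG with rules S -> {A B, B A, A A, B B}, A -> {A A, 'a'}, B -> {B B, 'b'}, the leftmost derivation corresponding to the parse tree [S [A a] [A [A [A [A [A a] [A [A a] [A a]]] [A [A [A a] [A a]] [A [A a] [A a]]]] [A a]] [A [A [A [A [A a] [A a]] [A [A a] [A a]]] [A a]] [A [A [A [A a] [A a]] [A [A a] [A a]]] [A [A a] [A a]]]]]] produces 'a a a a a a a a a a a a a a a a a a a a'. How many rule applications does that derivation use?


Every bracketed nonterminal node [X ...] in the tree is produced by exactly one rule application.
Reading the tree off as a leftmost derivation:
  Step 1: S  =>  A A   (applied S -> A A)
  Step 2: A A  =>  a A   (applied A -> a)
  Step 3: a A  =>  a A A   (applied A -> A A)
  Step 4: a A A  =>  a A A A   (applied A -> A A)
  Step 5: a A A A  =>  a A A A A   (applied A -> A A)
  Step 6: a A A A A  =>  a A A A A A   (applied A -> A A)
  Step 7: a A A A A A  =>  a a A A A A   (applied A -> a)
  Step 8: a a A A A A  =>  a a A A A A A   (applied A -> A A)
  Step 9: a a A A A A A  =>  a a a A A A A   (applied A -> a)
  Step 10: a a a A A A A  =>  a a a a A A A   (applied A -> a)
  Step 11: a a a a A A A  =>  a a a a A A A A   (applied A -> A A)
  Step 12: a a a a A A A A  =>  a a a a A A A A A   (applied A -> A A)
  Step 13: a a a a A A A A A  =>  a a a a a A A A A   (applied A -> a)
  Step 14: a a a a a A A A A  =>  a a a a a a A A A   (applied A -> a)
  Step 15: a a a a a a A A A  =>  a a a a a a A A A A   (applied A -> A A)
  Step 16: a a a a a a A A A A  =>  a a a a a a a A A A   (applied A -> a)
  Step 17: a a a a a a a A A A  =>  a a a a a a a a A A   (applied A -> a)
  Step 18: a a a a a a a a A A  =>  a a a a a a a a a A   (applied A -> a)
  Step 19: a a a a a a a a a A  =>  a a a a a a a a a A A   (applied A -> A A)
  Step 20: a a a a a a a a a A A  =>  a a a a a a a a a A A A   (applied A -> A A)
  Step 21: a a a a a a a a a A A A  =>  a a a a a a a a a A A A A   (applied A -> A A)
  Step 22: a a a a a a a a a A A A A  =>  a a a a a a a a a A A A A A   (applied A -> A A)
  Step 23: a a a a a a a a a A A A A A  =>  a a a a a a a a a a A A A A   (applied A -> a)
  Step 24: a a a a a a a a a a A A A A  =>  a a a a a a a a a a a A A A   (applied A -> a)
  Step 25: a a a a a a a a a a a A A A  =>  a a a a a a a a a a a A A A A   (applied A -> A A)
  Step 26: a a a a a a a a a a a A A A A  =>  a a a a a a a a a a a a A A A   (applied A -> a)
  Step 27: a a a a a a a a a a a a A A A  =>  a a a a a a a a a a a a a A A   (applied A -> a)
  Step 28: a a a a a a a a a a a a a A A  =>  a a a a a a a a a a a a a a A   (applied A -> a)
  Step 29: a a a a a a a a a a a a a a A  =>  a a a a a a a a a a a a a a A A   (applied A -> A A)
  Step 30: a a a a a a a a a a a a a a A A  =>  a a a a a a a a a a a a a a A A A   (applied A -> A A)
  Step 31: a a a a a a a a a a a a a a A A A  =>  a a a a a a a a a a a a a a A A A A   (applied A -> A A)
  Step 32: a a a a a a a a a a a a a a A A A A  =>  a a a a a a a a a a a a a a a A A A   (applied A -> a)
  Step 33: a a a a a a a a a a a a a a a A A A  =>  a a a a a a a a a a a a a a a a A A   (applied A -> a)
  Step 34: a a a a a a a a a a a a a a a a A A  =>  a a a a a a a a a a a a a a a a A A A   (applied A -> A A)
  Step 35: a a a a a a a a a a a a a a a a A A A  =>  a a a a a a a a a a a a a a a a a A A   (applied A -> a)
  Step 36: a a a a a a a a a a a a a a a a a A A  =>  a a a a a a a a a a a a a a a a a a A   (applied A -> a)
  Step 37: a a a a a a a a a a a a a a a a a a A  =>  a a a a a a a a a a a a a a a a a a A A   (applied A -> A A)
  Step 38: a a a a a a a a a a a a a a a a a a A A  =>  a a a a a a a a a a a a a a a a a a a A   (applied A -> a)
  Step 39: a a a a a a a a a a a a a a a a a a a A  =>  a a a a a a a a a a a a a a a a a a a a   (applied A -> a)
Final yield: a a a a a a a a a a a a a a a a a a a a
Total rewrite steps: 39

39


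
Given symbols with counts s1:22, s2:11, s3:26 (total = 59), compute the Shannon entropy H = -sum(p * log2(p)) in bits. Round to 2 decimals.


Computing entropy H = -sum(p_i * log2(p_i)):
  s1: p = 22/59 = 0.3729, -p*log2(p) = 0.5307
  s2: p = 11/59 = 0.1864, -p*log2(p) = 0.4518
  s3: p = 26/59 = 0.4407, -p*log2(p) = 0.5210
H = sum of terms = 1.5035
Rounded to 2 decimals: 1.50

1.50


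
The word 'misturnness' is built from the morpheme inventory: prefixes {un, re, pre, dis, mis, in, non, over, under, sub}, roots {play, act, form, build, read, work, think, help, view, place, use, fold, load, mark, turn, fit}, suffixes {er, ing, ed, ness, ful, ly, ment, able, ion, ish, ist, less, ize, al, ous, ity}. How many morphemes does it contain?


Segmenting 'misturnness' against the inventory:
  'mis' -> prefix (morpheme 1)
  'turn' -> root (morpheme 2)
  'ness' -> suffix (morpheme 3)
Total morphemes: 3

3


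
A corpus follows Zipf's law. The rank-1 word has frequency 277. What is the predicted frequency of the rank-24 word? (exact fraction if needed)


Zipf's law: freq(rank) = f1 / rank
f1 = 277, rank = 24
freq = 277 / 24
GCD(277, 24) = 1
Simplified: 277/24

277/24


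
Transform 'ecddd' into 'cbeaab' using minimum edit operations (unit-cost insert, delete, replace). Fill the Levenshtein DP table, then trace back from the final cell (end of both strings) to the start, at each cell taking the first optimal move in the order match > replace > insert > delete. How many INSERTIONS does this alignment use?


Edit distance = 6. Backtracking from cell (5, 6) with preference match > replace > insert > delete,
then listing the resulting alignment 'ecddd' -> 'cbeaab' left to right:
  Step 1: insert 'c' [insertion #1]
  Step 2: replace e->b
  Step 3: replace c->e
  Step 4: replace d->a
  Step 5: replace d->a
  Step 6: replace d->b
Total insertions: 1

1


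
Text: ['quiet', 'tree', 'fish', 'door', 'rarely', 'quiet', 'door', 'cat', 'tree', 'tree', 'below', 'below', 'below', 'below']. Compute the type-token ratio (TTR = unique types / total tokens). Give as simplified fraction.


Tokens: 14
Unique types: ('below', 'cat', 'door', 'fish', 'quiet', 'rarely', 'tree') = 7
TTR = 7/14
Simplify: divide both by 7 -> 1/2
TTR = 1/2

1/2


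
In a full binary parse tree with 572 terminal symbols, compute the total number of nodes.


Leaf nodes (terminals): 572
Internal nodes = n - 1 = 572 - 1 = 571
Total = leaves + internal = 572 + 571 = 1143

1143


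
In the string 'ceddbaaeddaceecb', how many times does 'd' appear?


Scanning 'ceddbaaeddaceecb' for 'd':
  Position 2: 'd' -> MATCH (count: 1)
  Position 3: 'd' -> MATCH (count: 2)
  Position 8: 'd' -> MATCH (count: 3)
  Position 9: 'd' -> MATCH (count: 4)
Total occurrences of 'd': 4

4


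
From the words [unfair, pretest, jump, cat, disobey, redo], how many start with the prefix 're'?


Checking each word for prefix 're':
  'unfair' -> no (count: 0)
  'pretest' -> no (count: 0)
  'jump' -> no (count: 0)
  'cat' -> no (count: 0)
  'disobey' -> no (count: 0)
  'redo' -> YES, starts with 're' (count: 1)
Total with prefix 're': 1

1


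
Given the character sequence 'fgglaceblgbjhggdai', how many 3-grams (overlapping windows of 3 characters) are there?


String 'fgglaceblgbjhggdai' has length L = 18.
Number of overlapping n-grams = L - n + 1
Substituting: 18 - 3 + 1 = 16

16


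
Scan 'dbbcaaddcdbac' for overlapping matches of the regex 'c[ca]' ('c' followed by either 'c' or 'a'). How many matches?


Pattern: c[ca] means 'c' followed by either 'c' or 'a'.
Scanning 'dbbcaaddcdbac' position-by-position:
  Pos 0: window 'db' -> no
  Pos 1: window 'bb' -> no
  Pos 2: window 'bc' -> no
  Pos 3: window 'ca' -> MATCH
  Pos 4: window 'aa' -> no
  Pos 5: window 'ad' -> no
  Pos 6: window 'dd' -> no
  Pos 7: window 'dc' -> no
  Pos 8: window 'cd' -> no
  Pos 9: window 'db' -> no
  Pos 10: window 'ba' -> no
  Pos 11: window 'ac' -> no
  Pos 12: window 'c' -> no
Total matches: 1

1


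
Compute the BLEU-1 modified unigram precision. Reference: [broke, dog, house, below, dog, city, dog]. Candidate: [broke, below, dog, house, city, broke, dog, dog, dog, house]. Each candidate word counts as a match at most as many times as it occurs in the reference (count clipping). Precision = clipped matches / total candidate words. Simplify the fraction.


Reference word counts: {'below': 1, 'broke': 1, 'city': 1, 'dog': 3, 'house': 1}
Checking each candidate word (with clipping):
  'broke' -> in reference (ref count 1, used 1/1) -> match (matches: 1)
  'below' -> in reference (ref count 1, used 1/1) -> match (matches: 2)
  'dog' -> in reference (ref count 3, used 1/3) -> match (matches: 3)
  'house' -> in reference (ref count 1, used 1/1) -> match (matches: 4)
  'city' -> in reference (ref count 1, used 1/1) -> match (matches: 5)
  'broke' -> ref count 1 already used up (1/1) -> clipped, no match (matches: 5)
  'dog' -> in reference (ref count 3, used 2/3) -> match (matches: 6)
  'dog' -> in reference (ref count 3, used 3/3) -> match (matches: 7)
  'dog' -> ref count 3 already used up (3/3) -> clipped, no match (matches: 7)
  'house' -> ref count 1 already used up (1/1) -> clipped, no match (matches: 7)
Clipped matches: 7, Candidate length: 10
Precision = 7/10

7/10


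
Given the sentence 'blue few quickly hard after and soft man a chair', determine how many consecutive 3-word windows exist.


Word trigrams from [10] words:
  Trigram 1: (blue few quickly)
  Trigram 2: (few quickly hard)
  Trigram 3: (quickly hard after)
  Trigram 4: (hard after and)
  Trigram 5: (after and soft)
  Trigram 6: (and soft man)
  Trigram 7: (soft man a)
  Trigram 8: (man a chair)
Total word trigrams: 10 - 2 = 8

8


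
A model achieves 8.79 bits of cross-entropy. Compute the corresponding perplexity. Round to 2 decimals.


Perplexity formula: PP = 2^H
H = 8.79
PP = 2^8.79
Decompose: 2^8.79 = 2^8 * 2^0.79
2^8 = 256, 2^0.79 ~ 1.7290745
PP ~ 256 * 1.7290745 = 442.6430720
Rounded to 2 decimals: 442.64

442.64


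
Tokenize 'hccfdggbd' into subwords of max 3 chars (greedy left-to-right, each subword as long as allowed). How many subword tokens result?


'hccfdggbd' has 9 characters.
Chunking with max size 3:
  Chunk 1: 'hcc' (positions 0-2)
  Chunk 2: 'fdg' (positions 3-5)
  Chunk 3: 'gbd' (positions 6-8)
Total chunks: ceil(9 / 3) = 3

3


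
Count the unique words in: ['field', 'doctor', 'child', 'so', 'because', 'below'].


Listing all tokens and tracking unique types:
  Token 1: 'field' -> NEW (unique so far: 1)
  Token 2: 'doctor' -> NEW (unique so far: 2)
  Token 3: 'child' -> NEW (unique so far: 3)
  Token 4: 'so' -> NEW (unique so far: 4)
  Token 5: 'because' -> NEW (unique so far: 5)
  Token 6: 'below' -> NEW (unique so far: 6)
Unique types: ('because', 'below', 'child', 'doctor', 'field', 'so')
Vocabulary size: 6

6


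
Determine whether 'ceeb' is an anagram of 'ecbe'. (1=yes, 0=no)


Sort characters of 'ceeb': 'bcee'
Sort characters of 'ecbe': 'bcee'
Sorted forms match -> they ARE anagrams
Result: 1

1


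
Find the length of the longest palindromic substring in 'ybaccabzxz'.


Scanning 'ybaccabzxz' for palindromic substrings.
Substring at positions 1-6: 'baccab'.
Check: reverse('baccab') = 'baccab' -> palindrome confirmed.
Neighbouring characters ('y' / 'z') break symmetry, so it cannot extend further.
No longer palindromic substring exists; longest length = 6

6


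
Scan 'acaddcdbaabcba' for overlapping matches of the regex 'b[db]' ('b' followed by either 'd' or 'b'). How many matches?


Pattern: b[db] means 'b' followed by either 'd' or 'b'.
Scanning 'acaddcdbaabcba' position-by-position:
  Pos 0: window 'ac' -> no
  Pos 1: window 'ca' -> no
  Pos 2: window 'ad' -> no
  Pos 3: window 'dd' -> no
  Pos 4: window 'dc' -> no
  Pos 5: window 'cd' -> no
  Pos 6: window 'db' -> no
  Pos 7: window 'ba' -> no
  Pos 8: window 'aa' -> no
  Pos 9: window 'ab' -> no
  Pos 10: window 'bc' -> no
  Pos 11: window 'cb' -> no
  Pos 12: window 'ba' -> no
  Pos 13: window 'a' -> no
Total matches: 0

0


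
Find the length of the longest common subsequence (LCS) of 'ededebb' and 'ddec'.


DP table for LCS of 'ededebb' and 'ddec':
       d  d  e  c
    0  0  0  0  0
  e 0  0  0  1  1
  d 0  1  1  1  1
  e 0  1  1  2  2
  d 0  1  2  2  2
  e 0  1  2  3  3
  b 0  1  2  3  3
  b 0  1  2  3  3
LCS: 'dde'
LCS length = 3

3


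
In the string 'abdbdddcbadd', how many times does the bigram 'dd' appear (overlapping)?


Scanning 'abdbdddcbadd' for bigram 'dd':
  Position 0: 'ab' -> no
  Position 1: 'bd' -> no
  Position 2: 'db' -> no
  Position 3: 'bd' -> no
  Position 4: 'dd' -> MATCH
  Position 5: 'dd' -> MATCH
  Position 6: 'dc' -> no
  Position 7: 'cb' -> no
  Position 8: 'ba' -> no
  Position 9: 'ad' -> no
  Position 10: 'dd' -> MATCH
Total matches: 3

3


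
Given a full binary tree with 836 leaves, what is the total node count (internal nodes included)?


Leaf nodes (terminals): 836
Internal nodes = n - 1 = 836 - 1 = 835
Total = leaves + internal = 836 + 835 = 1671

1671


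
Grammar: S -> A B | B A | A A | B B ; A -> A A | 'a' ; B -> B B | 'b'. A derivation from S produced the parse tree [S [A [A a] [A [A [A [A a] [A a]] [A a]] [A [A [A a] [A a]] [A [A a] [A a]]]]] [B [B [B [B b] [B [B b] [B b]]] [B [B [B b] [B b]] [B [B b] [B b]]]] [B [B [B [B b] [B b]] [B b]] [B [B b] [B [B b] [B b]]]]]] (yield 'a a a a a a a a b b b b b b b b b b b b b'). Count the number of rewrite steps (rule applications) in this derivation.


Every bracketed nonterminal node [X ...] in the tree is produced by exactly one rule application.
Reading the tree off as a leftmost derivation:
  Step 1: S  =>  A B   (applied S -> A B)
  Step 2: A B  =>  A A B   (applied A -> A A)
  Step 3: A A B  =>  a A B   (applied A -> a)
  Step 4: a A B  =>  a A A B   (applied A -> A A)
  Step 5: a A A B  =>  a A A A B   (applied A -> A A)
  Step 6: a A A A B  =>  a A A A A B   (applied A -> A A)
  Step 7: a A A A A B  =>  a a A A A B   (applied A -> a)
  Step 8: a a A A A B  =>  a a a A A B   (applied A -> a)
  Step 9: a a a A A B  =>  a a a a A B   (applied A -> a)
  Step 10: a a a a A B  =>  a a a a A A B   (applied A -> A A)
  Step 11: a a a a A A B  =>  a a a a A A A B   (applied A -> A A)
  Step 12: a a a a A A A B  =>  a a a a a A A B   (applied A -> a)
  Step 13: a a a a a A A B  =>  a a a a a a A B   (applied A -> a)
  Step 14: a a a a a a A B  =>  a a a a a a A A B   (applied A -> A A)
  Step 15: a a a a a a A A B  =>  a a a a a a a A B   (applied A -> a)
  Step 16: a a a a a a a A B  =>  a a a a a a a a B   (applied A -> a)
  Step 17: a a a a a a a a B  =>  a a a a a a a a B B   (applied B -> B B)
  Step 18: a a a a a a a a B B  =>  a a a a a a a a B B B   (applied B -> B B)
  Step 19: a a a a a a a a B B B  =>  a a a a a a a a B B B B   (applied B -> B B)
  Step 20: a a a a a a a a B B B B  =>  a a a a a a a a b B B B   (applied B -> b)
  Step 21: a a a a a a a a b B B B  =>  a a a a a a a a b B B B B   (applied B -> B B)
  Step 22: a a a a a a a a b B B B B  =>  a a a a a a a a b b B B B   (applied B -> b)
  Step 23: a a a a a a a a b b B B B  =>  a a a a a a a a b b b B B   (applied B -> b)
  Step 24: a a a a a a a a b b b B B  =>  a a a a a a a a b b b B B B   (applied B -> B B)
  Step 25: a a a a a a a a b b b B B B  =>  a a a a a a a a b b b B B B B   (applied B -> B B)
  Step 26: a a a a a a a a b b b B B B B  =>  a a a a a a a a b b b b B B B   (applied B -> b)
  Step 27: a a a a a a a a b b b b B B B  =>  a a a a a a a a b b b b b B B   (applied B -> b)
  Step 28: a a a a a a a a b b b b b B B  =>  a a a a a a a a b b b b b B B B   (applied B -> B B)
  Step 29: a a a a a a a a b b b b b B B B  =>  a a a a a a a a b b b b b b B B   (applied B -> b)
  Step 30: a a a a a a a a b b b b b b B B  =>  a a a a a a a a b b b b b b b B   (applied B -> b)
  Step 31: a a a a a a a a b b b b b b b B  =>  a a a a a a a a b b b b b b b B B   (applied B -> B B)
  Step 32: a a a a a a a a b b b b b b b B B  =>  a a a a a a a a b b b b b b b B B B   (applied B -> B B)
  Step 33: a a a a a a a a b b b b b b b B B B  =>  a a a a a a a a b b b b b b b B B B B   (applied B -> B B)
  Step 34: a a a a a a a a b b b b b b b B B B B  =>  a a a a a a a a b b b b b b b b B B B   (applied B -> b)
  Step 35: a a a a a a a a b b b b b b b b B B B  =>  a a a a a a a a b b b b b b b b b B B   (applied B -> b)
  Step 36: a a a a a a a a b b b b b b b b b B B  =>  a a a a a a a a b b b b b b b b b b B   (applied B -> b)
  Step 37: a a a a a a a a b b b b b b b b b b B  =>  a a a a a a a a b b b b b b b b b b B B   (applied B -> B B)
  Step 38: a a a a a a a a b b b b b b b b b b B B  =>  a a a a a a a a b b b b b b b b b b b B   (applied B -> b)
  Step 39: a a a a a a a a b b b b b b b b b b b B  =>  a a a a a a a a b b b b b b b b b b b B B   (applied B -> B B)
  Step 40: a a a a a a a a b b b b b b b b b b b B B  =>  a a a a a a a a b b b b b b b b b b b b B   (applied B -> b)
  Step 41: a a a a a a a a b b b b b b b b b b b b B  =>  a a a a a a a a b b b b b b b b b b b b b   (applied B -> b)
Final yield: a a a a a a a a b b b b b b b b b b b b b
Total rewrite steps: 41

41


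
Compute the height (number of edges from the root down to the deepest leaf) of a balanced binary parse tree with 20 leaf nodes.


In a balanced binary tree with n leaves the deepest leaf is ceil(log2(n)) edges below the root.
log2(20) = 4.3219
ceil(4.3219) = 5
height (edges) = 5

5


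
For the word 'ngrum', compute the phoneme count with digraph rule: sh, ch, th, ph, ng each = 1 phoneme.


Parsing 'ngrum' greedily, digraphs first:
  'ng' -> digraph (1 consonant phoneme) (phonemes so far: 1)
  'r' -> consonant phoneme (phonemes so far: 2)
  'u' -> vowel phoneme (phonemes so far: 3)
  'm' -> consonant phoneme (phonemes so far: 4)
Total phonemes: 4

4


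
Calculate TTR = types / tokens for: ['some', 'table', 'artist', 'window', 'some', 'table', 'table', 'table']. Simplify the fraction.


Tokens: 8
Unique types: ('artist', 'some', 'table', 'window') = 4
TTR = 4/8
Simplify: divide both by 4 -> 1/2
TTR = 1/2

1/2


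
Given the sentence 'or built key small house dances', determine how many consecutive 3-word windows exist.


Word trigrams from [6] words:
  Trigram 1: (or built key)
  Trigram 2: (built key small)
  Trigram 3: (key small house)
  Trigram 4: (small house dances)
Total word trigrams: 6 - 2 = 4

4


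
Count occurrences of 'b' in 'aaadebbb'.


Scanning 'aaadebbb' for 'b':
  Position 5: 'b' -> MATCH (count: 1)
  Position 6: 'b' -> MATCH (count: 2)
  Position 7: 'b' -> MATCH (count: 3)
Total occurrences of 'b': 3

3


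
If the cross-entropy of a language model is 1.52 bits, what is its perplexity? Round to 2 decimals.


Perplexity formula: PP = 2^H
H = 1.52
PP = 2^1.52
Decompose: 2^1.52 = 2^1 * 2^0.52
2^1 = 2, 2^0.52 ~ 1.4339552
PP ~ 2 * 1.4339552 = 2.8679104
Rounded to 2 decimals: 2.87

2.87


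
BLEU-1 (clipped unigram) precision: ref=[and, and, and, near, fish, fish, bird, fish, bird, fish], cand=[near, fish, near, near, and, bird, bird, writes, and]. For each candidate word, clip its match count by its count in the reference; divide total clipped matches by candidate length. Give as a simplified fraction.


Reference word counts: {'and': 3, 'bird': 2, 'fish': 4, 'near': 1}
Checking each candidate word (with clipping):
  'near' -> in reference (ref count 1, used 1/1) -> match (matches: 1)
  'fish' -> in reference (ref count 4, used 1/4) -> match (matches: 2)
  'near' -> ref count 1 already used up (1/1) -> clipped, no match (matches: 2)
  'near' -> ref count 1 already used up (1/1) -> clipped, no match (matches: 2)
  'and' -> in reference (ref count 3, used 1/3) -> match (matches: 3)
  'bird' -> in reference (ref count 2, used 1/2) -> match (matches: 4)
  'bird' -> in reference (ref count 2, used 2/2) -> match (matches: 5)
  'writes' -> not in reference -> no match (matches: 5)
  'and' -> in reference (ref count 3, used 2/3) -> match (matches: 6)
Clipped matches: 6, Candidate length: 9
Precision = 6/9 = 2/3

2/3


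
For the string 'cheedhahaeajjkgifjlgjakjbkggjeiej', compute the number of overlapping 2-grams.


String 'cheedhahaeajjkgifjlgjakjbkggjeiej' has length L = 33.
Number of overlapping n-grams = L - n + 1
Substituting: 33 - 2 + 1 = 32

32


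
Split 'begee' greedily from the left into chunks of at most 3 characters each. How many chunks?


'begee' has 5 characters.
Chunking with max size 3:
  Chunk 1: 'beg' (positions 0-2)
  Chunk 2: 'ee' (positions 3-4)
Total chunks: ceil(5 / 3) = 2

2


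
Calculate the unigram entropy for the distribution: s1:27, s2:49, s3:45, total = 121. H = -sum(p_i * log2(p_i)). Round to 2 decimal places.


Computing entropy H = -sum(p_i * log2(p_i)):
  s1: p = 27/121 = 0.2231, -p*log2(p) = 0.4829
  s2: p = 49/121 = 0.4050, -p*log2(p) = 0.5281
  s3: p = 45/121 = 0.3719, -p*log2(p) = 0.5307
H = sum of terms = 1.5417
Rounded to 2 decimals: 1.54

1.54


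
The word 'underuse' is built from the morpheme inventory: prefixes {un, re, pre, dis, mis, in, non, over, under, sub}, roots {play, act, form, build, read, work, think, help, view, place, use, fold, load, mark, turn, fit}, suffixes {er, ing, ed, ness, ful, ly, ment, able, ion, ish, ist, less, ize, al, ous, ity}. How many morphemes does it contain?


Segmenting 'underuse' against the inventory:
  'under' -> prefix (morpheme 1)
  'use' -> root (morpheme 2)
Total morphemes: 2

2


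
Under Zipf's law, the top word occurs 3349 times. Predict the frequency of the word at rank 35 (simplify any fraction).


Zipf's law: freq(rank) = f1 / rank
f1 = 3349, rank = 35
freq = 3349 / 35
GCD(3349, 35) = 1
Simplified: 3349/35

3349/35


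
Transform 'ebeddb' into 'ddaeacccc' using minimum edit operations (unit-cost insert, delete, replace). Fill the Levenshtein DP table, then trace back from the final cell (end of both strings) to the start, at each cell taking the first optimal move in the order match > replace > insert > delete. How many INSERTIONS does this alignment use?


Edit distance = 8. Backtracking from cell (6, 9) with preference match > replace > insert > delete,
then listing the resulting alignment 'ebeddb' -> 'ddaeacccc' left to right:
  Step 1: insert 'd' [insertion #1]
  Step 2: insert 'd' [insertion #2]
  Step 3: insert 'a' [insertion #3]
  Step 4: keep 'e'
  Step 5: replace b->a
  Step 6: replace e->c
  Step 7: replace d->c
  Step 8: replace d->c
  Step 9: replace b->c
Total insertions: 3

3


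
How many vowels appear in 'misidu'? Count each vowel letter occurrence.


Scanning each character of 'misidu':
  Position 1: 'm' -> consonant (running count: 0)
  Position 2: 'i' -> vowel (running count: 1)
  Position 3: 's' -> consonant (running count: 1)
  Position 4: 'i' -> vowel (running count: 2)
  Position 5: 'd' -> consonant (running count: 2)
  Position 6: 'u' -> vowel (running count: 3)
Total vowels: 3

3


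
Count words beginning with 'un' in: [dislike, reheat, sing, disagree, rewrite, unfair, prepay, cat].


Checking each word for prefix 'un':
  'dislike' -> no (count: 0)
  'reheat' -> no (count: 0)
  'sing' -> no (count: 0)
  'disagree' -> no (count: 0)
  'rewrite' -> no (count: 0)
  'unfair' -> YES, starts with 'un' (count: 1)
  'prepay' -> no (count: 1)
  'cat' -> no (count: 1)
Total with prefix 'un': 1

1


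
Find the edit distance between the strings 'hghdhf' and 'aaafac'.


Building DP table for s1='hghdhf' (len 6) and s2='aaafac' (len 6):
       a  a  a  f  a  c
    0  1  2  3  4  5  6
  h 1  1  2  3  4  5  6
  g 2  2  2  3  4  5  6
  h 3  3  3  3  4  5  6
  d 4  4  4  4  4  5  6
  h 5  5  5  5  5  5  6
  f 6  6  6  6  5  6  6
Edit distance = dp[6][6] = 6

6


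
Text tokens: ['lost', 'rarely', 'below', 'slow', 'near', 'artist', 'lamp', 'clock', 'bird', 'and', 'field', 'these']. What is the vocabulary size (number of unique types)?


Listing all tokens and tracking unique types:
  Token 1: 'lost' -> NEW (unique so far: 1)
  Token 2: 'rarely' -> NEW (unique so far: 2)
  Token 3: 'below' -> NEW (unique so far: 3)
  Token 4: 'slow' -> NEW (unique so far: 4)
  Token 5: 'near' -> NEW (unique so far: 5)
  Token 6: 'artist' -> NEW (unique so far: 6)
  Token 7: 'lamp' -> NEW (unique so far: 7)
  Token 8: 'clock' -> NEW (unique so far: 8)
  Token 9: 'bird' -> NEW (unique so far: 9)
  Token 10: 'and' -> NEW (unique so far: 10)
  Token 11: 'field' -> NEW (unique so far: 11)
  Token 12: 'these' -> NEW (unique so far: 12)
Unique types: ('and', 'artist', 'below', 'bird', 'clock', 'field', 'lamp', 'lost', 'near', 'rarely', 'slow', 'these')
Vocabulary size: 12

12


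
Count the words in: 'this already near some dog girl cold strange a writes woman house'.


Counting words by splitting on spaces:
  Word 1: 'this'
  Word 2: 'already'
  Word 3: 'near'
  Word 4: 'some'
  Word 5: 'dog'
  Word 6: 'girl'
  Word 7: 'cold'
  Word 8: 'strange'
  Word 9: 'a'
  Word 10: 'writes'
  Word 11: 'woman'
  Word 12: 'house'
Total words: 12

12


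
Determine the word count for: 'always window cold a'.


Counting words by splitting on spaces:
  Word 1: 'always'
  Word 2: 'window'
  Word 3: 'cold'
  Word 4: 'a'
Total words: 4

4


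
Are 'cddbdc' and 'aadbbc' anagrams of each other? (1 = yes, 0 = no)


Sort characters of 'cddbdc': 'bccddd'
Sort characters of 'aadbbc': 'aabbcd'
Sorted forms differ -> they are NOT anagrams
Result: 0

0


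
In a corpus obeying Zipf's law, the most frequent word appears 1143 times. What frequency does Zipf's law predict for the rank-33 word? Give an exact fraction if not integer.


Zipf's law: freq(rank) = f1 / rank
f1 = 1143, rank = 33
freq = 1143 / 33
GCD(1143, 33) = 3
Simplified: 381/11

381/11


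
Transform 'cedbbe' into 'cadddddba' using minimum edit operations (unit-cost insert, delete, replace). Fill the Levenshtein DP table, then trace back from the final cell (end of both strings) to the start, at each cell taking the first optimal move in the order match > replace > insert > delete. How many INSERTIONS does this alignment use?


Edit distance = 6. Backtracking from cell (6, 9) with preference match > replace > insert > delete,
then listing the resulting alignment 'cedbbe' -> 'cadddddba' left to right:
  Step 1: keep 'c'
  Step 2: insert 'a' [insertion #1]
  Step 3: insert 'd' [insertion #2]
  Step 4: insert 'd' [insertion #3]
  Step 5: replace e->d
  Step 6: keep 'd'
  Step 7: replace b->d
  Step 8: keep 'b'
  Step 9: replace e->a
Total insertions: 3

3


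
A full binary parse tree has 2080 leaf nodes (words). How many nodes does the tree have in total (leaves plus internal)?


Leaf nodes (terminals): 2080
Internal nodes = n - 1 = 2080 - 1 = 2079
Total = leaves + internal = 2080 + 2079 = 4159

4159


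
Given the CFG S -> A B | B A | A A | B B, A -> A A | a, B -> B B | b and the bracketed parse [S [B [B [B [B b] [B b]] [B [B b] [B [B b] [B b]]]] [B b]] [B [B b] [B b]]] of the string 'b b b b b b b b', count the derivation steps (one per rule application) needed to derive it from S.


Every bracketed nonterminal node [X ...] in the tree is produced by exactly one rule application.
Reading the tree off as a leftmost derivation:
  Step 1: S  =>  B B   (applied S -> B B)
  Step 2: B B  =>  B B B   (applied B -> B B)
  Step 3: B B B  =>  B B B B   (applied B -> B B)
  Step 4: B B B B  =>  B B B B B   (applied B -> B B)
  Step 5: B B B B B  =>  b B B B B   (applied B -> b)
  Step 6: b B B B B  =>  b b B B B   (applied B -> b)
  Step 7: b b B B B  =>  b b B B B B   (applied B -> B B)
  Step 8: b b B B B B  =>  b b b B B B   (applied B -> b)
  Step 9: b b b B B B  =>  b b b B B B B   (applied B -> B B)
  Step 10: b b b B B B B  =>  b b b b B B B   (applied B -> b)
  Step 11: b b b b B B B  =>  b b b b b B B   (applied B -> b)
  Step 12: b b b b b B B  =>  b b b b b b B   (applied B -> b)
  Step 13: b b b b b b B  =>  b b b b b b B B   (applied B -> B B)
  Step 14: b b b b b b B B  =>  b b b b b b b B   (applied B -> b)
  Step 15: b b b b b b b B  =>  b b b b b b b b   (applied B -> b)
Final yield: b b b b b b b b
Total rewrite steps: 15

15


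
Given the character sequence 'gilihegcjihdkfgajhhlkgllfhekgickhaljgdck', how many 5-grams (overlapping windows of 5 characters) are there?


String 'gilihegcjihdkfgajhhlkgllfhekgickhaljgdck' has length L = 40.
Number of overlapping n-grams = L - n + 1
Substituting: 40 - 5 + 1 = 36

36


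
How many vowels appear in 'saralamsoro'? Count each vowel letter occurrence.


Scanning each character of 'saralamsoro':
  Position 1: 's' -> consonant (running count: 0)
  Position 2: 'a' -> vowel (running count: 1)
  Position 3: 'r' -> consonant (running count: 1)
  Position 4: 'a' -> vowel (running count: 2)
  Position 5: 'l' -> consonant (running count: 2)
  Position 6: 'a' -> vowel (running count: 3)
  Position 7: 'm' -> consonant (running count: 3)
  Position 8: 's' -> consonant (running count: 3)
  Position 9: 'o' -> vowel (running count: 4)
  Position 10: 'r' -> consonant (running count: 4)
  Position 11: 'o' -> vowel (running count: 5)
Total vowels: 5

5
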